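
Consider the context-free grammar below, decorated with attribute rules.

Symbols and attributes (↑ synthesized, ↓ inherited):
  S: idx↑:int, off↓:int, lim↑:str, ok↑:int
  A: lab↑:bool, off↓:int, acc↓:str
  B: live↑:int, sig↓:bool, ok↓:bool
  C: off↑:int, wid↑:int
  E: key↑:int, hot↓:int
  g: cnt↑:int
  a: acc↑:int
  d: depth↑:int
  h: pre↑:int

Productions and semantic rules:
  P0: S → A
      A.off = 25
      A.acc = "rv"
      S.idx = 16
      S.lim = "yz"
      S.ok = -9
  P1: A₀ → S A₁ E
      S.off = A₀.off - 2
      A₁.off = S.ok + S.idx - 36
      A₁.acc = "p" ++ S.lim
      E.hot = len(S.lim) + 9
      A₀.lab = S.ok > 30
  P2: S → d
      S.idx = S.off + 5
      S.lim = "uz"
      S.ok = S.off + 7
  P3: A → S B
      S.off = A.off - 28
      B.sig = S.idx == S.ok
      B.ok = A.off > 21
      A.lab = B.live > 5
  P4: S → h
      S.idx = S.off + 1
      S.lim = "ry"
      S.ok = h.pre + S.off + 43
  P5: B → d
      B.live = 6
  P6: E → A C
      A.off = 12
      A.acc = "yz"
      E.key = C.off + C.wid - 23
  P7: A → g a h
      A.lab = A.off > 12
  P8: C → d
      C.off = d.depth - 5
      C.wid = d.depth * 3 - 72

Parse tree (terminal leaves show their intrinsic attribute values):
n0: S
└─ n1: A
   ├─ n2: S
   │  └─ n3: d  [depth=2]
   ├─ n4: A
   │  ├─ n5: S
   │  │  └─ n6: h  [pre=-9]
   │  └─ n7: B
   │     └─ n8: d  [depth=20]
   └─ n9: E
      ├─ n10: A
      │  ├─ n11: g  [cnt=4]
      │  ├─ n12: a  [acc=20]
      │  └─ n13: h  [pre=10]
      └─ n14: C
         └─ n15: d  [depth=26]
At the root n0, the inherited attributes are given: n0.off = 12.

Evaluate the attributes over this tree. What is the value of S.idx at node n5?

-5

1. n0.off = 12  [given at root]
2. n1.off = 25  [25]
3. n1.acc = "rv"  ["rv"]
4. n2.off = 23  [A₀.off - 2]
5. n3.depth = 2  [terminal]
6. n2.idx = 28  [S.off + 5]
7. n2.lim = "uz"  ["uz"]
8. n2.ok = 30  [S.off + 7]
9. n4.off = 22  [S.ok + S.idx - 36]
10. n4.acc = "puz"  ["p" ++ S.lim]
11. n5.off = -6  [A.off - 28]
12. n6.pre = -9  [terminal]
13. n5.idx = -5  [S.off + 1]
14. n5.lim = "ry"  ["ry"]
15. n5.ok = 28  [h.pre + S.off + 43]
16. n7.sig = false  [S.idx == S.ok]
17. n7.ok = true  [A.off > 21]
18. n8.depth = 20  [terminal]
19. n7.live = 6  [6]
20. n4.lab = true  [B.live > 5]
21. n9.hot = 11  [len(S.lim) + 9]
22. n10.off = 12  [12]
23. n10.acc = "yz"  ["yz"]
24. n11.cnt = 4  [terminal]
25. n12.acc = 20  [terminal]
26. n13.pre = 10  [terminal]
27. n10.lab = false  [A.off > 12]
28. n15.depth = 26  [terminal]
29. n14.off = 21  [d.depth - 5]
30. n14.wid = 6  [d.depth * 3 - 72]
31. n9.key = 4  [C.off + C.wid - 23]
32. n1.lab = false  [S.ok > 30]
33. n0.idx = 16  [16]
34. n0.lim = "yz"  ["yz"]
35. n0.ok = -9  [-9]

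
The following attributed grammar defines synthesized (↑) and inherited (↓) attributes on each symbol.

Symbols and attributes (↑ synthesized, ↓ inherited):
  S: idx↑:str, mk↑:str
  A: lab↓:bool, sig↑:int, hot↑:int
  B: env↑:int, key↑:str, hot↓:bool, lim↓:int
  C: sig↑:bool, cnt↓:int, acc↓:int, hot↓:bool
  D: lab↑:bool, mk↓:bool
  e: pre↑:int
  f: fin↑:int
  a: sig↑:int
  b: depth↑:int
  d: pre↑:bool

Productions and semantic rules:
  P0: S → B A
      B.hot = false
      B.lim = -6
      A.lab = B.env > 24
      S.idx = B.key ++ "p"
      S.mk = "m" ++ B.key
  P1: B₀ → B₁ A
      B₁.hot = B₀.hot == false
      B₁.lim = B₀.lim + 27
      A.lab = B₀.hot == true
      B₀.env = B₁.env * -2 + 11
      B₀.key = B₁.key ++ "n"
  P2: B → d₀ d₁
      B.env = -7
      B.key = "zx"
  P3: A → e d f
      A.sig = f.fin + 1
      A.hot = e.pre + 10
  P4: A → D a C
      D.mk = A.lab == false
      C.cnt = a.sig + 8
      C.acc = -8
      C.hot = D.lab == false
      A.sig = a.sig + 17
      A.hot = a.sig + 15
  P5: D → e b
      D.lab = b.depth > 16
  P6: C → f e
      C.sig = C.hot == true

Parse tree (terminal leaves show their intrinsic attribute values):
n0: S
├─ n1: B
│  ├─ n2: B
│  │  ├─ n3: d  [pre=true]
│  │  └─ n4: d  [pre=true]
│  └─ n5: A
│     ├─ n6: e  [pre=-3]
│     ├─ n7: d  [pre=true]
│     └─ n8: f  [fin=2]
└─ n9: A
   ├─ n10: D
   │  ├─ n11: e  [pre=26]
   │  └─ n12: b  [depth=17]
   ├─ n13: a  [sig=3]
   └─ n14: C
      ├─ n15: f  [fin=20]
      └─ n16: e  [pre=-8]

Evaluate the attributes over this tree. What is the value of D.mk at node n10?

false

1. n1.hot = false  [false]
2. n1.lim = -6  [-6]
3. n2.hot = true  [B₀.hot == false]
4. n2.lim = 21  [B₀.lim + 27]
5. n3.pre = true  [terminal]
6. n4.pre = true  [terminal]
7. n2.env = -7  [-7]
8. n2.key = "zx"  ["zx"]
9. n5.lab = false  [B₀.hot == true]
10. n6.pre = -3  [terminal]
11. n7.pre = true  [terminal]
12. n8.fin = 2  [terminal]
13. n5.sig = 3  [f.fin + 1]
14. n5.hot = 7  [e.pre + 10]
15. n1.env = 25  [B₁.env * -2 + 11]
16. n1.key = "zxn"  [B₁.key ++ "n"]
17. n9.lab = true  [B.env > 24]
18. n10.mk = false  [A.lab == false]
19. n11.pre = 26  [terminal]
20. n12.depth = 17  [terminal]
21. n10.lab = true  [b.depth > 16]
22. n13.sig = 3  [terminal]
23. n14.cnt = 11  [a.sig + 8]
24. n14.acc = -8  [-8]
25. n14.hot = false  [D.lab == false]
26. n15.fin = 20  [terminal]
27. n16.pre = -8  [terminal]
28. n14.sig = false  [C.hot == true]
29. n9.sig = 20  [a.sig + 17]
30. n9.hot = 18  [a.sig + 15]
31. n0.idx = "zxnp"  [B.key ++ "p"]
32. n0.mk = "mzxn"  ["m" ++ B.key]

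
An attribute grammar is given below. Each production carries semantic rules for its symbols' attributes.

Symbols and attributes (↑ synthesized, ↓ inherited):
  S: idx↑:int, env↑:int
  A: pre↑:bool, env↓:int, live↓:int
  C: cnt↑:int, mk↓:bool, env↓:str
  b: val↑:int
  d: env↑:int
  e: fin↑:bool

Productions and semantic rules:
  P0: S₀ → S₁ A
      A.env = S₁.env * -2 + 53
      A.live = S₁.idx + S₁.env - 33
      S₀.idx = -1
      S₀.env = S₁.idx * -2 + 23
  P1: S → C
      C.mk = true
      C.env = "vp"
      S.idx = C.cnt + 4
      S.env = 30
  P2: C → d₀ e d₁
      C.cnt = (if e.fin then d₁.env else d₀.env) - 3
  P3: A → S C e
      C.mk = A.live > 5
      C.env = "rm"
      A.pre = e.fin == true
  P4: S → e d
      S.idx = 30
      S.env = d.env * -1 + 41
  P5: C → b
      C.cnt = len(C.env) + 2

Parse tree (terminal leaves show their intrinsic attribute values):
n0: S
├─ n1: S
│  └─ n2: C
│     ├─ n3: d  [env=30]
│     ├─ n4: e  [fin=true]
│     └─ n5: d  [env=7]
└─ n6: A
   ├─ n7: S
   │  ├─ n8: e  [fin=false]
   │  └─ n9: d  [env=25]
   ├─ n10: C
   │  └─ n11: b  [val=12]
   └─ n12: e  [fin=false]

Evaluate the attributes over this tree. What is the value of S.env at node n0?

1. n2.mk = true  [true]
2. n2.env = "vp"  ["vp"]
3. n3.env = 30  [terminal]
4. n4.fin = true  [terminal]
5. n5.env = 7  [terminal]
6. n2.cnt = 4  [(if e.fin then d₁.env else d₀.env) - 3]
7. n1.idx = 8  [C.cnt + 4]
8. n1.env = 30  [30]
9. n6.env = -7  [S₁.env * -2 + 53]
10. n6.live = 5  [S₁.idx + S₁.env - 33]
11. n8.fin = false  [terminal]
12. n9.env = 25  [terminal]
13. n7.idx = 30  [30]
14. n7.env = 16  [d.env * -1 + 41]
15. n10.mk = false  [A.live > 5]
16. n10.env = "rm"  ["rm"]
17. n11.val = 12  [terminal]
18. n10.cnt = 4  [len(C.env) + 2]
19. n12.fin = false  [terminal]
20. n6.pre = false  [e.fin == true]
21. n0.idx = -1  [-1]
22. n0.env = 7  [S₁.idx * -2 + 23]

7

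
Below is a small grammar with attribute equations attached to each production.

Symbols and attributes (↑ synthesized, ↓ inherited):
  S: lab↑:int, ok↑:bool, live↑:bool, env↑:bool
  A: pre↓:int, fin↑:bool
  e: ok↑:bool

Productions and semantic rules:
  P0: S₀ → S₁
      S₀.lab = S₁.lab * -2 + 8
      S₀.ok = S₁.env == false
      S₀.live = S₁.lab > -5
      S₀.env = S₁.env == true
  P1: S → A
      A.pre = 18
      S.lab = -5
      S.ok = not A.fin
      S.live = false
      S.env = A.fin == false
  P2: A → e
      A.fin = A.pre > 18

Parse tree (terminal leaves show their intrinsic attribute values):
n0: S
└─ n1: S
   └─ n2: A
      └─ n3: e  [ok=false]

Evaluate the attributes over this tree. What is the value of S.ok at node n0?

false

1. n2.pre = 18  [18]
2. n3.ok = false  [terminal]
3. n2.fin = false  [A.pre > 18]
4. n1.lab = -5  [-5]
5. n1.ok = true  [not A.fin]
6. n1.live = false  [false]
7. n1.env = true  [A.fin == false]
8. n0.lab = 18  [S₁.lab * -2 + 8]
9. n0.ok = false  [S₁.env == false]
10. n0.live = false  [S₁.lab > -5]
11. n0.env = true  [S₁.env == true]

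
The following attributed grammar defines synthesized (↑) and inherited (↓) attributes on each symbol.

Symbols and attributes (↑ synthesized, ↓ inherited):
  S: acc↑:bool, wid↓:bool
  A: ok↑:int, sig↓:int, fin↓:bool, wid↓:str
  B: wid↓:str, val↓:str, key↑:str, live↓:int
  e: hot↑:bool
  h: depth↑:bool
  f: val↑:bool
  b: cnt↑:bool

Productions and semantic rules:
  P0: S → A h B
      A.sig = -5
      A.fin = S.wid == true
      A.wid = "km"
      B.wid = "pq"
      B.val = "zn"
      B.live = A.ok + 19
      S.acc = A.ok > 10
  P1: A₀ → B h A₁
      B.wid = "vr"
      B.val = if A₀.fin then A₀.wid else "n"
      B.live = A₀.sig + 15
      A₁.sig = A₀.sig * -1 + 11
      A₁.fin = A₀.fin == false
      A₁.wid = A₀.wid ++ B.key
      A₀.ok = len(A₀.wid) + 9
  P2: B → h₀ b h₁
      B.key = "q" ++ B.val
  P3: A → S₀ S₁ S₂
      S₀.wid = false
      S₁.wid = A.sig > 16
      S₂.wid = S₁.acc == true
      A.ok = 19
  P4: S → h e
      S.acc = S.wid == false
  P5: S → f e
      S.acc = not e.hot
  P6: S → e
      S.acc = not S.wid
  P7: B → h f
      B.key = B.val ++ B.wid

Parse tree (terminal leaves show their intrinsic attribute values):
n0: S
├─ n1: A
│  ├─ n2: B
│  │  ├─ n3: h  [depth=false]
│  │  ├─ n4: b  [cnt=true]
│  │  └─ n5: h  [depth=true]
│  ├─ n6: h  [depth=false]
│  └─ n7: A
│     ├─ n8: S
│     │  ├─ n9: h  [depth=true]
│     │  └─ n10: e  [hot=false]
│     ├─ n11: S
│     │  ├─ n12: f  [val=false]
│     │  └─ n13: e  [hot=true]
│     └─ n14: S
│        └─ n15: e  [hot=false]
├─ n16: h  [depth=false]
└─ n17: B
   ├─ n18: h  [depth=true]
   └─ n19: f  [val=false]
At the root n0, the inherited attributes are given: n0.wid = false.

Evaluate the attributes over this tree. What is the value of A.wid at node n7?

"kmqn"

1. n0.wid = false  [given at root]
2. n1.sig = -5  [-5]
3. n1.fin = false  [S.wid == true]
4. n1.wid = "km"  ["km"]
5. n2.wid = "vr"  ["vr"]
6. n2.val = "n"  [if A₀.fin then A₀.wid else "n"]
7. n2.live = 10  [A₀.sig + 15]
8. n3.depth = false  [terminal]
9. n4.cnt = true  [terminal]
10. n5.depth = true  [terminal]
11. n2.key = "qn"  ["q" ++ B.val]
12. n6.depth = false  [terminal]
13. n7.sig = 16  [A₀.sig * -1 + 11]
14. n7.fin = true  [A₀.fin == false]
15. n7.wid = "kmqn"  [A₀.wid ++ B.key]
16. n8.wid = false  [false]
17. n9.depth = true  [terminal]
18. n10.hot = false  [terminal]
19. n8.acc = true  [S.wid == false]
20. n11.wid = false  [A.sig > 16]
21. n12.val = false  [terminal]
22. n13.hot = true  [terminal]
23. n11.acc = false  [not e.hot]
24. n14.wid = false  [S₁.acc == true]
25. n15.hot = false  [terminal]
26. n14.acc = true  [not S.wid]
27. n7.ok = 19  [19]
28. n1.ok = 11  [len(A₀.wid) + 9]
29. n16.depth = false  [terminal]
30. n17.wid = "pq"  ["pq"]
31. n17.val = "zn"  ["zn"]
32. n17.live = 30  [A.ok + 19]
33. n18.depth = true  [terminal]
34. n19.val = false  [terminal]
35. n17.key = "znpq"  [B.val ++ B.wid]
36. n0.acc = true  [A.ok > 10]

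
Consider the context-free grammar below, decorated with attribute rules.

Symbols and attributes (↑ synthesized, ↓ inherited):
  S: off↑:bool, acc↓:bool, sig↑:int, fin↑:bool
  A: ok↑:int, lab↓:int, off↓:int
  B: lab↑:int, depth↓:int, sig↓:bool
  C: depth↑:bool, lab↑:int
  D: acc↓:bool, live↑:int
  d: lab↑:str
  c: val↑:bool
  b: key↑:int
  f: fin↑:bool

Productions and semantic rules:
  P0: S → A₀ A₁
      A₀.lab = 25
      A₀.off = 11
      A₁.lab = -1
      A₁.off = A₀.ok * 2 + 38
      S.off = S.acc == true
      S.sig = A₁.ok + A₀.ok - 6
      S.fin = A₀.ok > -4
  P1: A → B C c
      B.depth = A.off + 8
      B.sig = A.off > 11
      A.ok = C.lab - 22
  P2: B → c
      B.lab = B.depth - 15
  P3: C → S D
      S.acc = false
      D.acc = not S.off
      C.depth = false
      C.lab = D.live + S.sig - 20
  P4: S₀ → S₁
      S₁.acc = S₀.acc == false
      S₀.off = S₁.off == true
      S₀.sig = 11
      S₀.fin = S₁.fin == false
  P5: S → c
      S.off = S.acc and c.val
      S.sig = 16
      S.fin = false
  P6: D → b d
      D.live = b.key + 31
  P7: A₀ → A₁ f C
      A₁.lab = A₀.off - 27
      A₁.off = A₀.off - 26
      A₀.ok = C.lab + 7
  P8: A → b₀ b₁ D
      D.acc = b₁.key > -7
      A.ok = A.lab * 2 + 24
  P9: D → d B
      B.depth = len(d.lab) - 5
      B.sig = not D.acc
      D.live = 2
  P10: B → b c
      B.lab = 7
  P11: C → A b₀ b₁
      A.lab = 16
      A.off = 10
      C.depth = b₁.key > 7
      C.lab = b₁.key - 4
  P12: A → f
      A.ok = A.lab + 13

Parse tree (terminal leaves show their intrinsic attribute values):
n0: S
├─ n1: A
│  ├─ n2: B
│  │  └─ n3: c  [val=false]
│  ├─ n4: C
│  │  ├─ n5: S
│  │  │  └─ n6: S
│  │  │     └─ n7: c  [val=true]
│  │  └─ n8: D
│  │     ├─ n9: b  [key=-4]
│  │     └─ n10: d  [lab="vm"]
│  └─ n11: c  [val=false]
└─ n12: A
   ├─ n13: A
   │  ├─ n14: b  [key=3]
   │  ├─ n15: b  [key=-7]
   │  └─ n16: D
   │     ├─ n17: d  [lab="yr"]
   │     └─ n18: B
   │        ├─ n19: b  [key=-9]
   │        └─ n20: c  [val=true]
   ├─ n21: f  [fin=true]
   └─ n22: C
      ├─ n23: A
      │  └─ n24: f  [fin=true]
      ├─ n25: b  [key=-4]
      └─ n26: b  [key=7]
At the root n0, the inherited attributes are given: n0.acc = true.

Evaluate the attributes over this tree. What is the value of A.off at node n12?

30

1. n0.acc = true  [given at root]
2. n1.lab = 25  [25]
3. n1.off = 11  [11]
4. n2.depth = 19  [A.off + 8]
5. n2.sig = false  [A.off > 11]
6. n3.val = false  [terminal]
7. n2.lab = 4  [B.depth - 15]
8. n5.acc = false  [false]
9. n6.acc = true  [S₀.acc == false]
10. n7.val = true  [terminal]
11. n6.off = true  [S.acc and c.val]
12. n6.sig = 16  [16]
13. n6.fin = false  [false]
14. n5.off = true  [S₁.off == true]
15. n5.sig = 11  [11]
16. n5.fin = true  [S₁.fin == false]
17. n8.acc = false  [not S.off]
18. n9.key = -4  [terminal]
19. n10.lab = "vm"  [terminal]
20. n8.live = 27  [b.key + 31]
21. n4.depth = false  [false]
22. n4.lab = 18  [D.live + S.sig - 20]
23. n11.val = false  [terminal]
24. n1.ok = -4  [C.lab - 22]
25. n12.lab = -1  [-1]
26. n12.off = 30  [A₀.ok * 2 + 38]
27. n13.lab = 3  [A₀.off - 27]
28. n13.off = 4  [A₀.off - 26]
29. n14.key = 3  [terminal]
30. n15.key = -7  [terminal]
31. n16.acc = false  [b₁.key > -7]
32. n17.lab = "yr"  [terminal]
33. n18.depth = -3  [len(d.lab) - 5]
34. n18.sig = true  [not D.acc]
35. n19.key = -9  [terminal]
36. n20.val = true  [terminal]
37. n18.lab = 7  [7]
38. n16.live = 2  [2]
39. n13.ok = 30  [A.lab * 2 + 24]
40. n21.fin = true  [terminal]
41. n23.lab = 16  [16]
42. n23.off = 10  [10]
43. n24.fin = true  [terminal]
44. n23.ok = 29  [A.lab + 13]
45. n25.key = -4  [terminal]
46. n26.key = 7  [terminal]
47. n22.depth = false  [b₁.key > 7]
48. n22.lab = 3  [b₁.key - 4]
49. n12.ok = 10  [C.lab + 7]
50. n0.off = true  [S.acc == true]
51. n0.sig = 0  [A₁.ok + A₀.ok - 6]
52. n0.fin = false  [A₀.ok > -4]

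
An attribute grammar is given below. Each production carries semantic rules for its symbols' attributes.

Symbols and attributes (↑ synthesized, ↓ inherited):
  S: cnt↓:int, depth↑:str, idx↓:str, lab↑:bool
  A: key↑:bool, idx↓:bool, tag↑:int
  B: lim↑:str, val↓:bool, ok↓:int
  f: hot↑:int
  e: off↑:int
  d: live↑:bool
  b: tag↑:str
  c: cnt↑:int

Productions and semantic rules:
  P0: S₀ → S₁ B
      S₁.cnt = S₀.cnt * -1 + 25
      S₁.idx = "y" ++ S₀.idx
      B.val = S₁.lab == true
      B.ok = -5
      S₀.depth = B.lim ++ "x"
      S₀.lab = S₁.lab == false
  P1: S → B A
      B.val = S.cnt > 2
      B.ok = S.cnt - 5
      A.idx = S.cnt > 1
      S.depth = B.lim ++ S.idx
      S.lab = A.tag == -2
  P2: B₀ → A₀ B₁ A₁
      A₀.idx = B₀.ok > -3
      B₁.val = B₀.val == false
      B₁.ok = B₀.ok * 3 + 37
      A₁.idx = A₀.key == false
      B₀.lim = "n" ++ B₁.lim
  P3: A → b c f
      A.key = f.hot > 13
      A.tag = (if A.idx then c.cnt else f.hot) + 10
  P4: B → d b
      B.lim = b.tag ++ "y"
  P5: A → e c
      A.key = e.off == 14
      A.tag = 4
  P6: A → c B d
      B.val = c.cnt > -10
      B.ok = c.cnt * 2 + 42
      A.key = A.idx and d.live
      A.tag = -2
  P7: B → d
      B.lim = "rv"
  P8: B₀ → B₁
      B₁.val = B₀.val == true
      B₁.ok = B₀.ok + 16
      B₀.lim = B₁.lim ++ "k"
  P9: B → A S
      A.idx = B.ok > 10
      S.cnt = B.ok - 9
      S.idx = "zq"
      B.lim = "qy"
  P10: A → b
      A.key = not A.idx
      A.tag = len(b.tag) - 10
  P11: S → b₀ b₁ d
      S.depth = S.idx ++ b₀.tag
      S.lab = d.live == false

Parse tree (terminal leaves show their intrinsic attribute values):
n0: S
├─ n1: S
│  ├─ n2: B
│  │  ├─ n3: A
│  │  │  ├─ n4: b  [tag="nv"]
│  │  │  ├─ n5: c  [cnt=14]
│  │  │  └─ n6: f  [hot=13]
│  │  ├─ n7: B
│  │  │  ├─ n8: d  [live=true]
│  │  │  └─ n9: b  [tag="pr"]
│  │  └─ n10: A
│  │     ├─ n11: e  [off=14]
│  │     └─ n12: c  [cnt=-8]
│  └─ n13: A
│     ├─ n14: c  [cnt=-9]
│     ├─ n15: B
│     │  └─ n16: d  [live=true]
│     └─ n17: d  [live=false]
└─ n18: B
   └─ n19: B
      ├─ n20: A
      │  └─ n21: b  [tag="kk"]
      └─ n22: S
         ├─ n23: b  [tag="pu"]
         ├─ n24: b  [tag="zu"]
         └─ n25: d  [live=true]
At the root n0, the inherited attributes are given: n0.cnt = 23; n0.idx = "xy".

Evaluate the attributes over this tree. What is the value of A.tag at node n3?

1. n0.cnt = 23  [given at root]
2. n0.idx = "xy"  [given at root]
3. n1.cnt = 2  [S₀.cnt * -1 + 25]
4. n1.idx = "yxy"  ["y" ++ S₀.idx]
5. n2.val = false  [S.cnt > 2]
6. n2.ok = -3  [S.cnt - 5]
7. n3.idx = false  [B₀.ok > -3]
8. n4.tag = "nv"  [terminal]
9. n5.cnt = 14  [terminal]
10. n6.hot = 13  [terminal]
11. n3.key = false  [f.hot > 13]
12. n3.tag = 23  [(if A.idx then c.cnt else f.hot) + 10]
13. n7.val = true  [B₀.val == false]
14. n7.ok = 28  [B₀.ok * 3 + 37]
15. n8.live = true  [terminal]
16. n9.tag = "pr"  [terminal]
17. n7.lim = "pry"  [b.tag ++ "y"]
18. n10.idx = true  [A₀.key == false]
19. n11.off = 14  [terminal]
20. n12.cnt = -8  [terminal]
21. n10.key = true  [e.off == 14]
22. n10.tag = 4  [4]
23. n2.lim = "npry"  ["n" ++ B₁.lim]
24. n13.idx = true  [S.cnt > 1]
25. n14.cnt = -9  [terminal]
26. n15.val = true  [c.cnt > -10]
27. n15.ok = 24  [c.cnt * 2 + 42]
28. n16.live = true  [terminal]
29. n15.lim = "rv"  ["rv"]
30. n17.live = false  [terminal]
31. n13.key = false  [A.idx and d.live]
32. n13.tag = -2  [-2]
33. n1.depth = "npryyxy"  [B.lim ++ S.idx]
34. n1.lab = true  [A.tag == -2]
35. n18.val = true  [S₁.lab == true]
36. n18.ok = -5  [-5]
37. n19.val = true  [B₀.val == true]
38. n19.ok = 11  [B₀.ok + 16]
39. n20.idx = true  [B.ok > 10]
40. n21.tag = "kk"  [terminal]
41. n20.key = false  [not A.idx]
42. n20.tag = -8  [len(b.tag) - 10]
43. n22.cnt = 2  [B.ok - 9]
44. n22.idx = "zq"  ["zq"]
45. n23.tag = "pu"  [terminal]
46. n24.tag = "zu"  [terminal]
47. n25.live = true  [terminal]
48. n22.depth = "zqpu"  [S.idx ++ b₀.tag]
49. n22.lab = false  [d.live == false]
50. n19.lim = "qy"  ["qy"]
51. n18.lim = "qyk"  [B₁.lim ++ "k"]
52. n0.depth = "qykx"  [B.lim ++ "x"]
53. n0.lab = false  [S₁.lab == false]

23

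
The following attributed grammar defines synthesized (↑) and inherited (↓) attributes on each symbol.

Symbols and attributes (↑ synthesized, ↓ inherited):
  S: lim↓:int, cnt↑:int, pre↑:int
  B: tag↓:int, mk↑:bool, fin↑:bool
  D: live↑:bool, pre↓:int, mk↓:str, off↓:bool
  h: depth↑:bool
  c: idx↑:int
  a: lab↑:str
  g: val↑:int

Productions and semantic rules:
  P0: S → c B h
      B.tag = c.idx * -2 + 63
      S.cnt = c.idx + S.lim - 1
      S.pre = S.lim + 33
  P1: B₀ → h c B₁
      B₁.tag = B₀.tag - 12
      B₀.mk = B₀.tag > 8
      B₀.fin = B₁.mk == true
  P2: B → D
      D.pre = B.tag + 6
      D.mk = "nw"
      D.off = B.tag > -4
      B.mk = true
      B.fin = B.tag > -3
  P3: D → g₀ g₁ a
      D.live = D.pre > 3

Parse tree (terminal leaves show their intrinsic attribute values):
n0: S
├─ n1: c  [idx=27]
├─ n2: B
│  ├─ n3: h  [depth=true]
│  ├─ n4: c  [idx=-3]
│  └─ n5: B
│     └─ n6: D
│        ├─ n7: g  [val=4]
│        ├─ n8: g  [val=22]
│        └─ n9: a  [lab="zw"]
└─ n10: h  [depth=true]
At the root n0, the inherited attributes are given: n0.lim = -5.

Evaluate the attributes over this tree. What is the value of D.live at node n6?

1. n0.lim = -5  [given at root]
2. n1.idx = 27  [terminal]
3. n2.tag = 9  [c.idx * -2 + 63]
4. n3.depth = true  [terminal]
5. n4.idx = -3  [terminal]
6. n5.tag = -3  [B₀.tag - 12]
7. n6.pre = 3  [B.tag + 6]
8. n6.mk = "nw"  ["nw"]
9. n6.off = true  [B.tag > -4]
10. n7.val = 4  [terminal]
11. n8.val = 22  [terminal]
12. n9.lab = "zw"  [terminal]
13. n6.live = false  [D.pre > 3]
14. n5.mk = true  [true]
15. n5.fin = false  [B.tag > -3]
16. n2.mk = true  [B₀.tag > 8]
17. n2.fin = true  [B₁.mk == true]
18. n10.depth = true  [terminal]
19. n0.cnt = 21  [c.idx + S.lim - 1]
20. n0.pre = 28  [S.lim + 33]

false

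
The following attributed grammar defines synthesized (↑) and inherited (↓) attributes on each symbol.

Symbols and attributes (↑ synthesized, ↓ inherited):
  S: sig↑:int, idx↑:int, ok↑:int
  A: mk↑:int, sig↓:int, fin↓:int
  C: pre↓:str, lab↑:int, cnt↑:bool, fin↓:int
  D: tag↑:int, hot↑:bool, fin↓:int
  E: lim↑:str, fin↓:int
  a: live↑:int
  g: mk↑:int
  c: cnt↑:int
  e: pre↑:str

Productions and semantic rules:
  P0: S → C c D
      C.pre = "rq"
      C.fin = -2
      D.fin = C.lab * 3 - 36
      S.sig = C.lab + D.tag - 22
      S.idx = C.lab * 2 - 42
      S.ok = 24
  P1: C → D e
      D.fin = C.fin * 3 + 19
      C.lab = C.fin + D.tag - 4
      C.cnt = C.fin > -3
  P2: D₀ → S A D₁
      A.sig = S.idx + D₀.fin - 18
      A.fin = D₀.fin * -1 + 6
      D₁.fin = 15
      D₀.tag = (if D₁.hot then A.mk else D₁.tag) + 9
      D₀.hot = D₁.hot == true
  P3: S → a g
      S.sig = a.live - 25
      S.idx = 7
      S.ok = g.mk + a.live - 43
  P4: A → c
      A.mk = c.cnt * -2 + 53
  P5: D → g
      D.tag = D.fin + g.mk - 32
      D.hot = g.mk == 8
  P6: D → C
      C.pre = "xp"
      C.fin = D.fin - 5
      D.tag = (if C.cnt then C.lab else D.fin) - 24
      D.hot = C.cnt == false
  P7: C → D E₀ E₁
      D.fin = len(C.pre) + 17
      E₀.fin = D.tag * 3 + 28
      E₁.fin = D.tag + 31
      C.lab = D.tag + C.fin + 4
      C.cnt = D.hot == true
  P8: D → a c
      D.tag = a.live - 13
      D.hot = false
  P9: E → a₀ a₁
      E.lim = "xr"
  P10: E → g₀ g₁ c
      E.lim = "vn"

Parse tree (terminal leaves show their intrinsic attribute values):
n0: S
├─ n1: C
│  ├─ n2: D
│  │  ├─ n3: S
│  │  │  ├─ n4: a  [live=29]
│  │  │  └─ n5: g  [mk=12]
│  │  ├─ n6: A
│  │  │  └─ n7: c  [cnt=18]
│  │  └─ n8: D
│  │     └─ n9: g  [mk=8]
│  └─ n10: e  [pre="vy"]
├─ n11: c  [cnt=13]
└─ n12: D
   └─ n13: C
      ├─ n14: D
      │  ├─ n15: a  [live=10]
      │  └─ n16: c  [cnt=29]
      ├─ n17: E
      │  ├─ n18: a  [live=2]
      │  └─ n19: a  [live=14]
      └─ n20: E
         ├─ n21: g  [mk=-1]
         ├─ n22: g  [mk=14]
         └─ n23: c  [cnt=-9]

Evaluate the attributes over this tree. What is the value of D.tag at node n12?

1. n1.pre = "rq"  ["rq"]
2. n1.fin = -2  [-2]
3. n2.fin = 13  [C.fin * 3 + 19]
4. n4.live = 29  [terminal]
5. n5.mk = 12  [terminal]
6. n3.sig = 4  [a.live - 25]
7. n3.idx = 7  [7]
8. n3.ok = -2  [g.mk + a.live - 43]
9. n6.sig = 2  [S.idx + D₀.fin - 18]
10. n6.fin = -7  [D₀.fin * -1 + 6]
11. n7.cnt = 18  [terminal]
12. n6.mk = 17  [c.cnt * -2 + 53]
13. n8.fin = 15  [15]
14. n9.mk = 8  [terminal]
15. n8.tag = -9  [D.fin + g.mk - 32]
16. n8.hot = true  [g.mk == 8]
17. n2.tag = 26  [(if D₁.hot then A.mk else D₁.tag) + 9]
18. n2.hot = true  [D₁.hot == true]
19. n10.pre = "vy"  [terminal]
20. n1.lab = 20  [C.fin + D.tag - 4]
21. n1.cnt = true  [C.fin > -3]
22. n11.cnt = 13  [terminal]
23. n12.fin = 24  [C.lab * 3 - 36]
24. n13.pre = "xp"  ["xp"]
25. n13.fin = 19  [D.fin - 5]
26. n14.fin = 19  [len(C.pre) + 17]
27. n15.live = 10  [terminal]
28. n16.cnt = 29  [terminal]
29. n14.tag = -3  [a.live - 13]
30. n14.hot = false  [false]
31. n17.fin = 19  [D.tag * 3 + 28]
32. n18.live = 2  [terminal]
33. n19.live = 14  [terminal]
34. n17.lim = "xr"  ["xr"]
35. n20.fin = 28  [D.tag + 31]
36. n21.mk = -1  [terminal]
37. n22.mk = 14  [terminal]
38. n23.cnt = -9  [terminal]
39. n20.lim = "vn"  ["vn"]
40. n13.lab = 20  [D.tag + C.fin + 4]
41. n13.cnt = false  [D.hot == true]
42. n12.tag = 0  [(if C.cnt then C.lab else D.fin) - 24]
43. n12.hot = true  [C.cnt == false]
44. n0.sig = -2  [C.lab + D.tag - 22]
45. n0.idx = -2  [C.lab * 2 - 42]
46. n0.ok = 24  [24]

0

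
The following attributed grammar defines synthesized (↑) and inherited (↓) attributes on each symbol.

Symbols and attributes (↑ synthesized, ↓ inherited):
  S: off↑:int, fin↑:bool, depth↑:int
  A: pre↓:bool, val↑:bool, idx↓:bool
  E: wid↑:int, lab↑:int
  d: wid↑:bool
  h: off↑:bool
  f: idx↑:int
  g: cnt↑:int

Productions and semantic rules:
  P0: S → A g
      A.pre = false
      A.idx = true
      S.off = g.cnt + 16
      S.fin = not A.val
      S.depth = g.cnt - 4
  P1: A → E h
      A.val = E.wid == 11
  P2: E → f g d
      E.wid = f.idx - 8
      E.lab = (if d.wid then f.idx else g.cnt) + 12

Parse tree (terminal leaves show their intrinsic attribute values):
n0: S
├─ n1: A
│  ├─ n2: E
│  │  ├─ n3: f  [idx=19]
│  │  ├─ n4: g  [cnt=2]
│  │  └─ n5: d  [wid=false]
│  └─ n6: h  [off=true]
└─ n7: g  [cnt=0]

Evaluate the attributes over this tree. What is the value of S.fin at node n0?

1. n1.pre = false  [false]
2. n1.idx = true  [true]
3. n3.idx = 19  [terminal]
4. n4.cnt = 2  [terminal]
5. n5.wid = false  [terminal]
6. n2.wid = 11  [f.idx - 8]
7. n2.lab = 14  [(if d.wid then f.idx else g.cnt) + 12]
8. n6.off = true  [terminal]
9. n1.val = true  [E.wid == 11]
10. n7.cnt = 0  [terminal]
11. n0.off = 16  [g.cnt + 16]
12. n0.fin = false  [not A.val]
13. n0.depth = -4  [g.cnt - 4]

false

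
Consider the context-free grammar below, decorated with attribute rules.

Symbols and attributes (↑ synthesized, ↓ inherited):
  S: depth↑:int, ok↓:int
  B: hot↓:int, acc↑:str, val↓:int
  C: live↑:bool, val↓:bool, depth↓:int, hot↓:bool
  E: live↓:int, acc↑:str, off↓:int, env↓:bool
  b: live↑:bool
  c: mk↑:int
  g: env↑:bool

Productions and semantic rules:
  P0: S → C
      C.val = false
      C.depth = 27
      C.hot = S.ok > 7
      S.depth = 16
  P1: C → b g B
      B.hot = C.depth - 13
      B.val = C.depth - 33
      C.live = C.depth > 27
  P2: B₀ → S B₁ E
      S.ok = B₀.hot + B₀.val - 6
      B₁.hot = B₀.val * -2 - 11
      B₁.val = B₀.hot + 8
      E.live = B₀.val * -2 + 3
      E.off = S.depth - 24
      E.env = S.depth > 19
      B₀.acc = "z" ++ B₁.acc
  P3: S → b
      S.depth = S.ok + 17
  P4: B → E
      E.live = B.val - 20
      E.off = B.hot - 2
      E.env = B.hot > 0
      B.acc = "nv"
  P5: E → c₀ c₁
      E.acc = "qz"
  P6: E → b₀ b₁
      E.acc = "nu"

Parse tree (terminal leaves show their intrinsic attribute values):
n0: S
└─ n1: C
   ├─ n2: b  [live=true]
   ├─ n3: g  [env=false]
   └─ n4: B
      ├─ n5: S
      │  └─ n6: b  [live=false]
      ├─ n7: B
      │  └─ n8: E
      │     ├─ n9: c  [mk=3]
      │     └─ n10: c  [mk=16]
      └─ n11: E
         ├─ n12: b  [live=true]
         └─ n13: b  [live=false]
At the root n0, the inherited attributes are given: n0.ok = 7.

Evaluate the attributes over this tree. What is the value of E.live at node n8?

1. n0.ok = 7  [given at root]
2. n1.val = false  [false]
3. n1.depth = 27  [27]
4. n1.hot = false  [S.ok > 7]
5. n2.live = true  [terminal]
6. n3.env = false  [terminal]
7. n4.hot = 14  [C.depth - 13]
8. n4.val = -6  [C.depth - 33]
9. n5.ok = 2  [B₀.hot + B₀.val - 6]
10. n6.live = false  [terminal]
11. n5.depth = 19  [S.ok + 17]
12. n7.hot = 1  [B₀.val * -2 - 11]
13. n7.val = 22  [B₀.hot + 8]
14. n8.live = 2  [B.val - 20]
15. n8.off = -1  [B.hot - 2]
16. n8.env = true  [B.hot > 0]
17. n9.mk = 3  [terminal]
18. n10.mk = 16  [terminal]
19. n8.acc = "qz"  ["qz"]
20. n7.acc = "nv"  ["nv"]
21. n11.live = 15  [B₀.val * -2 + 3]
22. n11.off = -5  [S.depth - 24]
23. n11.env = false  [S.depth > 19]
24. n12.live = true  [terminal]
25. n13.live = false  [terminal]
26. n11.acc = "nu"  ["nu"]
27. n4.acc = "znv"  ["z" ++ B₁.acc]
28. n1.live = false  [C.depth > 27]
29. n0.depth = 16  [16]

2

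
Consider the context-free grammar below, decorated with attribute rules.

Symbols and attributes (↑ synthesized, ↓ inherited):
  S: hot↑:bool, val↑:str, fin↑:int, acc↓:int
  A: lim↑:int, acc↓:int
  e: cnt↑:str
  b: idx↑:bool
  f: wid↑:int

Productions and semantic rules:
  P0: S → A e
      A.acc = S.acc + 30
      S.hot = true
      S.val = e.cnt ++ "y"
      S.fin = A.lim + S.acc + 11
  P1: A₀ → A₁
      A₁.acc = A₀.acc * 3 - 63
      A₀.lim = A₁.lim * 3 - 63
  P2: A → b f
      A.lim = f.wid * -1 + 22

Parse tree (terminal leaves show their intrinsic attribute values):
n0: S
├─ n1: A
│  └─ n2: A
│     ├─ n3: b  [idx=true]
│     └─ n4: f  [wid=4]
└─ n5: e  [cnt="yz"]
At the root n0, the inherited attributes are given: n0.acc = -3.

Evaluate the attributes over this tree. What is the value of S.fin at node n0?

1. n0.acc = -3  [given at root]
2. n1.acc = 27  [S.acc + 30]
3. n2.acc = 18  [A₀.acc * 3 - 63]
4. n3.idx = true  [terminal]
5. n4.wid = 4  [terminal]
6. n2.lim = 18  [f.wid * -1 + 22]
7. n1.lim = -9  [A₁.lim * 3 - 63]
8. n5.cnt = "yz"  [terminal]
9. n0.hot = true  [true]
10. n0.val = "yzy"  [e.cnt ++ "y"]
11. n0.fin = -1  [A.lim + S.acc + 11]

-1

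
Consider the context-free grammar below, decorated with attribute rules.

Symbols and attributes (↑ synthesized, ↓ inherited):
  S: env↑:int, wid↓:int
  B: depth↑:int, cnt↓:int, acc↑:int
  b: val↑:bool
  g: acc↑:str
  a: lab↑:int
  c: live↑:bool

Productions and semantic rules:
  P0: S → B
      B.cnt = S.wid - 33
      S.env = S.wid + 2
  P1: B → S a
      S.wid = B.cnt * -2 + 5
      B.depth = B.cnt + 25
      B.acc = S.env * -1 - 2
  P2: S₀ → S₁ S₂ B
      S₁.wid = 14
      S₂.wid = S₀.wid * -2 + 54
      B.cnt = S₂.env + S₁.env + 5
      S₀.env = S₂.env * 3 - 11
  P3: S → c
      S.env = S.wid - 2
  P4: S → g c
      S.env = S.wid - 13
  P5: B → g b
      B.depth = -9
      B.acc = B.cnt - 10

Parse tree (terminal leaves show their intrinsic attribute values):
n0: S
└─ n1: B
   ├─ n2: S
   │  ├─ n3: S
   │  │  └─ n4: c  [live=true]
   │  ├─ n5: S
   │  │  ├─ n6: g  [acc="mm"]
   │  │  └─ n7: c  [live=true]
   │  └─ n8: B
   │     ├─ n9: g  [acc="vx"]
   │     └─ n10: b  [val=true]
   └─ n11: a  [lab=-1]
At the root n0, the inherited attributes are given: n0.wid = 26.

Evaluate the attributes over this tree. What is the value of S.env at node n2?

1. n0.wid = 26  [given at root]
2. n1.cnt = -7  [S.wid - 33]
3. n2.wid = 19  [B.cnt * -2 + 5]
4. n3.wid = 14  [14]
5. n4.live = true  [terminal]
6. n3.env = 12  [S.wid - 2]
7. n5.wid = 16  [S₀.wid * -2 + 54]
8. n6.acc = "mm"  [terminal]
9. n7.live = true  [terminal]
10. n5.env = 3  [S.wid - 13]
11. n8.cnt = 20  [S₂.env + S₁.env + 5]
12. n9.acc = "vx"  [terminal]
13. n10.val = true  [terminal]
14. n8.depth = -9  [-9]
15. n8.acc = 10  [B.cnt - 10]
16. n2.env = -2  [S₂.env * 3 - 11]
17. n11.lab = -1  [terminal]
18. n1.depth = 18  [B.cnt + 25]
19. n1.acc = 0  [S.env * -1 - 2]
20. n0.env = 28  [S.wid + 2]

-2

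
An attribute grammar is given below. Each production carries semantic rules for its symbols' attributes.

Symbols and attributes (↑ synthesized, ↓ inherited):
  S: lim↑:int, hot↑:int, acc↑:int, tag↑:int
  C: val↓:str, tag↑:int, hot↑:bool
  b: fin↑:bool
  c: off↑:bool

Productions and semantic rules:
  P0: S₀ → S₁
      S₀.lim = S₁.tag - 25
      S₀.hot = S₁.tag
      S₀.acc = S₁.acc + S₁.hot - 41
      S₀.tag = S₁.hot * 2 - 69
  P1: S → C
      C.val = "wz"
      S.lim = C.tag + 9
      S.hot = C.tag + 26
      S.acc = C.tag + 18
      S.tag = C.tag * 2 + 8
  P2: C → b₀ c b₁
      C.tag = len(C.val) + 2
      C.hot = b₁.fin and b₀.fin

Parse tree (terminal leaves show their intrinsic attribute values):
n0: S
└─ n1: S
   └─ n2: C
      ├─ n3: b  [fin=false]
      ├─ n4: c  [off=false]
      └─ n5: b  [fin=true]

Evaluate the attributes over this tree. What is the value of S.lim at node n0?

1. n2.val = "wz"  ["wz"]
2. n3.fin = false  [terminal]
3. n4.off = false  [terminal]
4. n5.fin = true  [terminal]
5. n2.tag = 4  [len(C.val) + 2]
6. n2.hot = false  [b₁.fin and b₀.fin]
7. n1.lim = 13  [C.tag + 9]
8. n1.hot = 30  [C.tag + 26]
9. n1.acc = 22  [C.tag + 18]
10. n1.tag = 16  [C.tag * 2 + 8]
11. n0.lim = -9  [S₁.tag - 25]
12. n0.hot = 16  [S₁.tag]
13. n0.acc = 11  [S₁.acc + S₁.hot - 41]
14. n0.tag = -9  [S₁.hot * 2 - 69]

-9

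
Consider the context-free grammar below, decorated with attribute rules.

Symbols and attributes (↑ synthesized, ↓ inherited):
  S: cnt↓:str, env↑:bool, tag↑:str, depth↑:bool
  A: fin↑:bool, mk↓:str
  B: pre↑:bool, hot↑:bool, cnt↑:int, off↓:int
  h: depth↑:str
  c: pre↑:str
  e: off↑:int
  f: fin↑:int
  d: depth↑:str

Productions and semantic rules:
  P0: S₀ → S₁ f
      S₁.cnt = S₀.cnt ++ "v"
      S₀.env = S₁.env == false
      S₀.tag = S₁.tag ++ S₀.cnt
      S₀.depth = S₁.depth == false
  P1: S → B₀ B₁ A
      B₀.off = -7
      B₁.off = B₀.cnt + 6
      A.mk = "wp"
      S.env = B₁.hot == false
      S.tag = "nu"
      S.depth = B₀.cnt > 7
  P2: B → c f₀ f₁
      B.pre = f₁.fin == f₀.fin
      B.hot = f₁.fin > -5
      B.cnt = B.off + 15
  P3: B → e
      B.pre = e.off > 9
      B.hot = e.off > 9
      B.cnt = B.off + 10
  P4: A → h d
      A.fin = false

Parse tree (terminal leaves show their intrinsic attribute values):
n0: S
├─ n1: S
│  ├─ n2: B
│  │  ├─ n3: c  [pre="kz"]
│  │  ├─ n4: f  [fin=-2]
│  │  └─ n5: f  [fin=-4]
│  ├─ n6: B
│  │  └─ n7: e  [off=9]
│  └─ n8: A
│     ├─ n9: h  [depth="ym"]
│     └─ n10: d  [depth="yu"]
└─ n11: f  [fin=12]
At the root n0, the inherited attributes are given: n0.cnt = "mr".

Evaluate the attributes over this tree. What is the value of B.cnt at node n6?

1. n0.cnt = "mr"  [given at root]
2. n1.cnt = "mrv"  [S₀.cnt ++ "v"]
3. n2.off = -7  [-7]
4. n3.pre = "kz"  [terminal]
5. n4.fin = -2  [terminal]
6. n5.fin = -4  [terminal]
7. n2.pre = false  [f₁.fin == f₀.fin]
8. n2.hot = true  [f₁.fin > -5]
9. n2.cnt = 8  [B.off + 15]
10. n6.off = 14  [B₀.cnt + 6]
11. n7.off = 9  [terminal]
12. n6.pre = false  [e.off > 9]
13. n6.hot = false  [e.off > 9]
14. n6.cnt = 24  [B.off + 10]
15. n8.mk = "wp"  ["wp"]
16. n9.depth = "ym"  [terminal]
17. n10.depth = "yu"  [terminal]
18. n8.fin = false  [false]
19. n1.env = true  [B₁.hot == false]
20. n1.tag = "nu"  ["nu"]
21. n1.depth = true  [B₀.cnt > 7]
22. n11.fin = 12  [terminal]
23. n0.env = false  [S₁.env == false]
24. n0.tag = "numr"  [S₁.tag ++ S₀.cnt]
25. n0.depth = false  [S₁.depth == false]

24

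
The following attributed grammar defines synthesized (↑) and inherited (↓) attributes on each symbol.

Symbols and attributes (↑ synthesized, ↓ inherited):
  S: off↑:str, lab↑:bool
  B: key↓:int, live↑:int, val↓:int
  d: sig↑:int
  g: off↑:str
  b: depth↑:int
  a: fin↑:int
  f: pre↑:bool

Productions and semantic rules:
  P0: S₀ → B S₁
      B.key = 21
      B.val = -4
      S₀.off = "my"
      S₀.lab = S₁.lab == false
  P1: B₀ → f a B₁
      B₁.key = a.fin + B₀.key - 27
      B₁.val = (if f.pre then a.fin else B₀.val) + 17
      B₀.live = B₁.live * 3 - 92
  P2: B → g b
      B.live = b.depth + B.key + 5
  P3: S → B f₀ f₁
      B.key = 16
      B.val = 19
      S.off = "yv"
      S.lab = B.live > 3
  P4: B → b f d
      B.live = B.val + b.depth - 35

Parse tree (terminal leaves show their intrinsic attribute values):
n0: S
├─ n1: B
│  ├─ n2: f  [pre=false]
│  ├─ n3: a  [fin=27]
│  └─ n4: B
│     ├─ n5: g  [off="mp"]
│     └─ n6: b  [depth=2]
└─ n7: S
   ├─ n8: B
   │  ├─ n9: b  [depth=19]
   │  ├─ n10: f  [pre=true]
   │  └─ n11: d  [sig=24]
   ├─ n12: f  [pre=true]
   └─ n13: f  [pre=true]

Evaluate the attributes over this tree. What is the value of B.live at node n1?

1. n1.key = 21  [21]
2. n1.val = -4  [-4]
3. n2.pre = false  [terminal]
4. n3.fin = 27  [terminal]
5. n4.key = 21  [a.fin + B₀.key - 27]
6. n4.val = 13  [(if f.pre then a.fin else B₀.val) + 17]
7. n5.off = "mp"  [terminal]
8. n6.depth = 2  [terminal]
9. n4.live = 28  [b.depth + B.key + 5]
10. n1.live = -8  [B₁.live * 3 - 92]
11. n8.key = 16  [16]
12. n8.val = 19  [19]
13. n9.depth = 19  [terminal]
14. n10.pre = true  [terminal]
15. n11.sig = 24  [terminal]
16. n8.live = 3  [B.val + b.depth - 35]
17. n12.pre = true  [terminal]
18. n13.pre = true  [terminal]
19. n7.off = "yv"  ["yv"]
20. n7.lab = false  [B.live > 3]
21. n0.off = "my"  ["my"]
22. n0.lab = true  [S₁.lab == false]

-8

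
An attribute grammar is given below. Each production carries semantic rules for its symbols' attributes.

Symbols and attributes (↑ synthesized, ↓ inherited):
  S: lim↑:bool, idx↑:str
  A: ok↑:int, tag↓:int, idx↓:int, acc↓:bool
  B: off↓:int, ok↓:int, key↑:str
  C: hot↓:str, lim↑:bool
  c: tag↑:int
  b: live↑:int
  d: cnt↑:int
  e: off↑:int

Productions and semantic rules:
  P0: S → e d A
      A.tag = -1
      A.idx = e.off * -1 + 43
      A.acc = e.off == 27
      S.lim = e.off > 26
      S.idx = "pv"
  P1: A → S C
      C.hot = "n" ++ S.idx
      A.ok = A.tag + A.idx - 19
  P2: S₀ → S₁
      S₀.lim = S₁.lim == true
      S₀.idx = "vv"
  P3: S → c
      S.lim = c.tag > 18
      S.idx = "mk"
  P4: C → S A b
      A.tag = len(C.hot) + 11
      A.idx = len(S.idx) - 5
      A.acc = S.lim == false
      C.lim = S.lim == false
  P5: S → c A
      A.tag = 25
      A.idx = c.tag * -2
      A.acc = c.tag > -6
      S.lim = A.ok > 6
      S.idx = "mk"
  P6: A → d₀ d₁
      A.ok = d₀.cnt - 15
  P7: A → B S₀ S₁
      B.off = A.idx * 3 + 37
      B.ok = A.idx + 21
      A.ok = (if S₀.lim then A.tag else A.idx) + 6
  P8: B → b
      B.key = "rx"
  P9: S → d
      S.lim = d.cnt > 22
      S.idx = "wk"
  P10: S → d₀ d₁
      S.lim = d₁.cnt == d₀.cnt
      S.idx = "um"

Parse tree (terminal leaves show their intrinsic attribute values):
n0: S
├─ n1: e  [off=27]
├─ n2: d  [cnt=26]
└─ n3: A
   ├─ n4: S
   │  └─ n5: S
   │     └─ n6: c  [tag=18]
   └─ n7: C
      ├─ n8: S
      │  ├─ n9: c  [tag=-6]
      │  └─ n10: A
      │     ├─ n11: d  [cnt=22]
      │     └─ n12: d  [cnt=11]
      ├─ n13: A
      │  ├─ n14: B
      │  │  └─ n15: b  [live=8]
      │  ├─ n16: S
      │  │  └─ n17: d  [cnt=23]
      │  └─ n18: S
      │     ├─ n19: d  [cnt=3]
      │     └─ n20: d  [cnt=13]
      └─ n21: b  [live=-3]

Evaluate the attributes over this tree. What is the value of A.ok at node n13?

20

1. n1.off = 27  [terminal]
2. n2.cnt = 26  [terminal]
3. n3.tag = -1  [-1]
4. n3.idx = 16  [e.off * -1 + 43]
5. n3.acc = true  [e.off == 27]
6. n6.tag = 18  [terminal]
7. n5.lim = false  [c.tag > 18]
8. n5.idx = "mk"  ["mk"]
9. n4.lim = false  [S₁.lim == true]
10. n4.idx = "vv"  ["vv"]
11. n7.hot = "nvv"  ["n" ++ S.idx]
12. n9.tag = -6  [terminal]
13. n10.tag = 25  [25]
14. n10.idx = 12  [c.tag * -2]
15. n10.acc = false  [c.tag > -6]
16. n11.cnt = 22  [terminal]
17. n12.cnt = 11  [terminal]
18. n10.ok = 7  [d₀.cnt - 15]
19. n8.lim = true  [A.ok > 6]
20. n8.idx = "mk"  ["mk"]
21. n13.tag = 14  [len(C.hot) + 11]
22. n13.idx = -3  [len(S.idx) - 5]
23. n13.acc = false  [S.lim == false]
24. n14.off = 28  [A.idx * 3 + 37]
25. n14.ok = 18  [A.idx + 21]
26. n15.live = 8  [terminal]
27. n14.key = "rx"  ["rx"]
28. n17.cnt = 23  [terminal]
29. n16.lim = true  [d.cnt > 22]
30. n16.idx = "wk"  ["wk"]
31. n19.cnt = 3  [terminal]
32. n20.cnt = 13  [terminal]
33. n18.lim = false  [d₁.cnt == d₀.cnt]
34. n18.idx = "um"  ["um"]
35. n13.ok = 20  [(if S₀.lim then A.tag else A.idx) + 6]
36. n21.live = -3  [terminal]
37. n7.lim = false  [S.lim == false]
38. n3.ok = -4  [A.tag + A.idx - 19]
39. n0.lim = true  [e.off > 26]
40. n0.idx = "pv"  ["pv"]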